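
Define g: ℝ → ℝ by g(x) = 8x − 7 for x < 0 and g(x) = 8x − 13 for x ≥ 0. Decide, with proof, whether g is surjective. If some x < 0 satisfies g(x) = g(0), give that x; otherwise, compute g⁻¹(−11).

Both pieces are strictly increasing (slopes 8 and 8), so each is injective on its own interval.
The left piece maps (−∞, 0) onto (−∞, −7); the right piece maps [0, ∞) onto [−13, ∞).
The union (−∞, −7) ∪ [−13, ∞) covers ℝ, so g is surjective.
For the follow-up: the images overlap, so an x < 0 with g(x) = g(0) exists. g(0) = −13; solving 8x − 7 = −13 for x < 0 gives x = (−13 + 7)/8 = −3/4.

-3/4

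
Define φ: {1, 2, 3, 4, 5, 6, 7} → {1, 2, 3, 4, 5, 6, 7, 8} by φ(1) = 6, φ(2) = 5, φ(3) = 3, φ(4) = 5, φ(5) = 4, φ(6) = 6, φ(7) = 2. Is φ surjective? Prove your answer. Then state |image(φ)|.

5

No element maps to 1, so φ is not surjective.
The image of φ is {2, 3, 4, 5, 6}, which has 5 elements.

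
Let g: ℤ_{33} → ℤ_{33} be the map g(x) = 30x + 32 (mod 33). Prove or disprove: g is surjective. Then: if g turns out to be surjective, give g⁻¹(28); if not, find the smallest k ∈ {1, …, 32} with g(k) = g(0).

By definition, surjectivity means every element of the codomain has a preimage under g.
Since gcd(30, 33) = 3, we have 30x ≡ 0 (mod 3) for all x, so g(x) ≡ 2 (mod 3).
But 0 ≢ 2 (mod 3), so 0 ∈ ℤ_{33} has no preimage. Therefore g is not surjective.
Since g is not surjective, we find the least positive k with g(k) = g(0): this means 30k ≡ 0 (mod 33), i.e. 33 ∣ 30k. Since gcd(30, 33) = 3, dividing through by 3 this holds exactly when 11 ∣ 10k, and as gcd(10, 11) = 1, exactly when 11 ∣ k.
The smallest positive such k is 11.

11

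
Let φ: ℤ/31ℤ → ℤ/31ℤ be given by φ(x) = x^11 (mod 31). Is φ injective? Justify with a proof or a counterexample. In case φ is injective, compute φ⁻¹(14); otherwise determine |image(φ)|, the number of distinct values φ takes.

9

Since 31 is prime, the nonzero elements of ℤ/31ℤ form a cyclic group of order 30.
As gcd(11, 30) = 1, raising to the 11th power is a bijection on this group: if s^11 ≡ t^11 then (st^{−1})^11 = 1, and the only element of order dividing gcd(11, 30) = 1 is 1, so s = t.
With φ(0) = 0 this makes φ injective on all of ℤ/31ℤ, hence bijective (finite equal-size domain and codomain). In particular φ is injective.
Since φ is injective, we find the preimage of 14. The inverse of x ↦ x^11 on (ℤ/31ℤ)^× is x ↦ x^11, because 11·11 = 121 = 4·30 + 1 ≡ 1 (mod 30) and x^{30} = 1 for x ≠ 0 (Fermat). So φ⁻¹(14) = 14^11 mod 31.
Repeated squaring mod 31: 14^1 ≡ 14, 14^2 ≡ 14² = 196 ≡ 10, 14^4 ≡ 10² = 100 ≡ 7, 14^8 ≡ 7² = 49 ≡ 18. Since 11 = 8 + 2 + 1, 14^11 ≡ 18·10·14: 18·10 = 180 ≡ 25, then 25·14 = 350 ≡ 9. So 14^11 ≡ 9 (mod 31).
Hence φ⁻¹(14) = 9.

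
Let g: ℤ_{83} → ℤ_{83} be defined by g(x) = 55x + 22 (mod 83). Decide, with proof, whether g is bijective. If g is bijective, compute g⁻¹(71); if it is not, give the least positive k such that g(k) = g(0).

19

Suppose g(a) = g(b) in ℤ_{83}. Then 55a + 22 ≡ 55b + 22 (mod 83), hence 55(a − b) ≡ 0 (mod 83).
Since gcd(55, 83) = 1, 55 is invertible modulo 83, so a − b ≡ 0 (mod 83), i.e. a = b.
We now compute 55⁻¹ mod 83 explicitly. Euclid's algorithm: 83 = 1·55 + 28, 55 = 1·28 + 27, 28 = 1·27 + 1; back-substituting gives 1 = 80·55 − 53·83, so 55⁻¹ ≡ 80 (mod 83).
For any y ∈ ℤ_{83}, x = 80(y − 22) mod 83 satisfies g(x) = 55·80(y − 22) + 22 ≡ y (since 55·80 ≡ 1 mod 83). So every y has a preimage.
Hence g is bijective.
Since g is bijective, we compute g⁻¹(71): solve 55x + 22 ≡ 71 (mod 83), i.e. 55x ≡ 49 (mod 83).
Multiplying by 55⁻¹ = 80 gives x ≡ 80·49 = 3920 = 47·83 + 19 ≡ 19 (mod 83).
Check: g(19) = 55·19 + 22 = 1067 = 12·83 + 71 ≡ 71 (mod 83).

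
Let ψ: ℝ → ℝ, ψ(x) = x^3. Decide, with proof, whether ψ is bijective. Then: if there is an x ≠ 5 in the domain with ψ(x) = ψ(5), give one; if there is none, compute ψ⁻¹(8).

2

On ℝ, x ↦ x^3 is strictly increasing (injective) and for any y ∈ ℝ the 3rd root y^{1/3} lies in ℝ (surjective). So ψ is bijective.
Since x ↦ x^3 is strictly increasing on ℝ, it is injective there, so no x ≠ 5 in the domain has ψ(x) = ψ(5). We therefore compute ψ⁻¹(8) = 8^{1/3} = 2 (indeed 2^3 = 8).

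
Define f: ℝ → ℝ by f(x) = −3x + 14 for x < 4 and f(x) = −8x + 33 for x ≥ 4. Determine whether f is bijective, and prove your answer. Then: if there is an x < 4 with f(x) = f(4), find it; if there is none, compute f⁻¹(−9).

Both pieces are strictly decreasing (slopes −3 and −8), so each is injective on its own interval.
The left piece maps (−∞, 4) onto (2, ∞); the right piece maps [4, ∞) onto (−∞, 1].
The images leave a gap (2 has no preimage), so f is not surjective, hence not bijective.
Because the two images are disjoint, no x < 4 has f(x) = f(4), so we compute f⁻¹(−9): −9 lies in (−∞, 1], so solve −8x + 33 = −9: x = (−9 − 33)/(−8) = 21/4.

21/4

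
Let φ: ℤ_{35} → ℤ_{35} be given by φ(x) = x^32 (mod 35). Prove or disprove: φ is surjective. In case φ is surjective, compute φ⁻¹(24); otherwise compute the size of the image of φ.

8

φ(3): Repeated squaring mod 35: 3^1 ≡ 3, 3^2 ≡ 3² = 9, 3^4 ≡ 9² = 81 ≡ 11, 3^8 ≡ 11² = 121 ≡ 16, 3^16 ≡ 16² = 256 ≡ 11, 3^32 ≡ 11² = 121 ≡ 16. So 3^32 ≡ 16 (mod 35).
φ(4): Repeated squaring mod 35: 4^1 ≡ 4, 4^2 ≡ 4² = 16, 4^4 ≡ 16² = 256 ≡ 11, 4^8 ≡ 11² = 121 ≡ 16, 4^16 ≡ 16² = 256 ≡ 11, 4^32 ≡ 11² = 121 ≡ 16. So 4^32 ≡ 16 (mod 35).
So φ(3) = φ(4) = 16 while 3 ≠ 4, thus φ is not injective.
A non-injective map from the 35-element set ℤ_{35} to itself takes at most 34 distinct values, so it cannot be surjective. Thus φ is not surjective.
Since φ is not surjective, we determine |image(φ)|. Computing x^32 mod 35 for each x (by repeated squaring, reducing mod 35 at every step), the values φ(0), φ(1), …, φ(34) are: 0, 1, 11, 16, 16, 25, 1, 21, 1, 11, 30, 16, 11, 1, 21, 15, 11, 16, 16, 11, 15, 21, 1, 11, 16, 30, 11, 1, 21, 1, 25, 16, 16, 11, 1.
The distinct values are {0, 1, 11, 15, 16, 21, 25, 30}; there are 8 of them.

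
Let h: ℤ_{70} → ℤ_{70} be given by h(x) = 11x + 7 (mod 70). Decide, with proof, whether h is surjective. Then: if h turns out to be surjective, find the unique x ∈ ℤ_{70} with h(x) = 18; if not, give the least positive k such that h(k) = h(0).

1

By definition, h is surjective if every y in the codomain equals h(x) for some x in the domain.
Since gcd(11, 70) = 1, 11 is invertible modulo 70. Euclid's algorithm: 70 = 6·11 + 4, 11 = 2·4 + 3, 4 = 1·3 + 1; back-substituting gives 1 = 51·11 − 8·70, so 11⁻¹ ≡ 51 (mod 70).
Then y ↦ 51(y − 7) is a two-sided inverse to h, so every y ∈ ℤ_{70} has a preimage.
Thus h is surjective.
Since h is surjective, we find h⁻¹(18): we need 11x ≡ 18 − 7 ≡ 11 (mod 70). Using 11⁻¹ = 51: x ≡ 51·11 = 561 = 8·70 + 1, so x = 1.
Check: h(1) = 11·1 + 7 = 18 ≡ 18 (mod 70).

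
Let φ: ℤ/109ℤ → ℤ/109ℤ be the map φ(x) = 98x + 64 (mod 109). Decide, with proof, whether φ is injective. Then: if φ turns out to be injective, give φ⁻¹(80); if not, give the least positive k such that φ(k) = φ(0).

By definition, injectivity means: for all u, v in the domain, φ(u) = φ(v) implies u = v.
If φ(u) = φ(v), then 98u ≡ 98v (mod 109). Because gcd(98, 109) = 1, we may cancel 98 to get u ≡ v (mod 109).
Hence φ is injective.
We now compute 98⁻¹ mod 109 explicitly. Euclid's algorithm: 109 = 1·98 + 11, 98 = 8·11 + 10, 11 = 1·10 + 1; back-substituting gives 1 = 99·98 − 89·109, so 98⁻¹ ≡ 99 (mod 109).
Since φ is injective, we compute φ⁻¹(80): solve 98x + 64 ≡ 80 (mod 109), i.e. 98x ≡ 16 (mod 109).
Multiplying by 98⁻¹ = 99 gives x ≡ 99·16 = 1584 = 14·109 + 58 ≡ 58 (mod 109).
Check: φ(58) = 98·58 + 64 = 5748 = 52·109 + 80 ≡ 80 (mod 109).

58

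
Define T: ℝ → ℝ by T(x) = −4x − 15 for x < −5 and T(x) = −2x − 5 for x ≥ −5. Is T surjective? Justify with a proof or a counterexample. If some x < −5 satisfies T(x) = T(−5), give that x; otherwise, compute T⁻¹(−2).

-3/2

Both pieces are strictly decreasing (slopes −4 and −2), so each is injective on its own interval.
The left piece maps (−∞, −5) onto (5, ∞); the right piece maps [−5, ∞) onto (−∞, 5].
These images together cover ℝ, so T is surjective.
Because the two images are disjoint, no x < −5 has T(x) = T(−5), so we compute T⁻¹(−2): −2 lies in (−∞, 5], so solve −2x − 5 = −2: x = (−2 + 5)/(−2) = −3/2.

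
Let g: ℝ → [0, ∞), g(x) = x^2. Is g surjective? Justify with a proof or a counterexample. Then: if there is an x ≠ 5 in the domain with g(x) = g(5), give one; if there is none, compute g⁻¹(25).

-5

For any y ∈ [0, ∞), x = y^{1/2} ∈ ℝ satisfies x^2 = y, so g is surjective.
For the follow-up, such an x exists: taking x = −5 ∈ ℝ gives g(−5) = 25 = g(5) with −5 ≠ 5.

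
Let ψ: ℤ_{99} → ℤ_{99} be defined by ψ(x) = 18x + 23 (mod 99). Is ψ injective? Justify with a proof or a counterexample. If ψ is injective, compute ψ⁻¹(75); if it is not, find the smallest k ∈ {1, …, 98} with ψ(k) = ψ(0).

11

We have gcd(18, 99) = 9 > 1. Taking s = 0 and t = 11: ψ(0) = 23 and ψ(11) = 18·11 + 23 = 221 ≡ 23 (mod 99).
So ψ(0) = ψ(11) while 0 ≠ 11, so ψ is not injective.
Since ψ is not injective, we find the least positive k with ψ(k) = ψ(0): this means 18k ≡ 0 (mod 99), i.e. 99 ∣ 18k. Since gcd(18, 99) = 9, dividing through by 9 this holds exactly when 11 ∣ 2k, and as gcd(2, 11) = 1, exactly when 11 ∣ k.
The smallest positive such k is 11.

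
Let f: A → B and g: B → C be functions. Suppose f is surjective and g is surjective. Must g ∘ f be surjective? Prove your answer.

Let c ∈ C. Since g is surjective, there is b ∈ B with g(b) = c. Since f is surjective, there is a ∈ A with f(a) = b.
Then (g ∘ f)(a) = g(b) = c. Therefore g ∘ f is surjective.

surjective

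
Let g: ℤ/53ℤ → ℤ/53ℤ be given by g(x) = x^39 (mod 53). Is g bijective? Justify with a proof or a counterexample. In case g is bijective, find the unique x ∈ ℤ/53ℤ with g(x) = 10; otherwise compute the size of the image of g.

5

g(2): Repeated squaring mod 53: 2^1 ≡ 2, 2^2 ≡ 2² = 4, 2^4 ≡ 4² = 16, 2^8 ≡ 16² = 256 ≡ 44, 2^16 ≡ 44² = 1936 ≡ 28, 2^32 ≡ 28² = 784 ≡ 42. Since 39 = 32 + 4 + 2 + 1, 2^39 ≡ 42·16·4·2: 42·16 = 672 ≡ 36, then 36·4 = 144 ≡ 38, then 38·2 = 76 ≡ 23. So 2^39 ≡ 23 (mod 53).
g(3): Repeated squaring mod 53: 3^1 ≡ 3, 3^2 ≡ 3² = 9, 3^4 ≡ 9² = 81 ≡ 28, 3^8 ≡ 28² = 784 ≡ 42, 3^16 ≡ 42² = 1764 ≡ 15, 3^32 ≡ 15² = 225 ≡ 13. Since 39 = 32 + 4 + 2 + 1, 3^39 ≡ 13·28·9·3: 13·28 = 364 ≡ 46, then 46·9 = 414 ≡ 43, then 43·3 = 129 ≡ 23. So 3^39 ≡ 23 (mod 53).
So g(2) = g(3) = 23 while 2 ≠ 3, therefore g is not injective, hence not bijective.
Since g is not bijective, we determine |image(g)|. Computing x^39 mod 53 for each x (by repeated squaring, reducing mod 53 at every step), the values g(0), g(1), …, g(52) are: 0, 1, 23, 23, 52, 30, 52, 52, 30, 52, 1, 52, 30, 1, 30, 1, 1, 52, 30, 23, 23, 30, 30, 30, 1, 52, 23, 30, 1, 52, 23, 23, 23, 30, 30, 23, 1, 52, 52, 23, 52, 23, 1, 52, 1, 23, 1, 1, 23, 1, 30, 30, 52.
The distinct values are {0, 1, 23, 30, 52}; there are 5 of them.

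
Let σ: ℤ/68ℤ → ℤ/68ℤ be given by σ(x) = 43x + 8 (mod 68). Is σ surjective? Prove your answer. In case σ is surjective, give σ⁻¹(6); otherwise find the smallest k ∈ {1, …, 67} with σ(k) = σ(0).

Since gcd(43, 68) = 1, 43 is invertible modulo 68. Euclid's algorithm: 68 = 1·43 + 25, 43 = 1·25 + 18, 25 = 1·18 + 7, 18 = 2·7 + 4, 7 = 1·4 + 3, 4 = 1·3 + 1; back-substituting gives 1 = 19·43 − 12·68, so 43⁻¹ ≡ 19 (mod 68).
For any y ∈ ℤ/68ℤ, x = 19(y − 8) mod 68 satisfies σ(x) = 43·19(y − 8) + 8 ≡ y (since 43·19 ≡ 1 mod 68). So every y has a preimage.
Therefore σ is surjective.
Since σ is surjective, we find σ⁻¹(6): we need 43x ≡ 6 − 8 ≡ 66 (mod 68). Using 43⁻¹ = 19: x ≡ 19·66 = 1254 = 18·68 + 30, so x = 30.
Check: σ(30) = 43·30 + 8 = 1298 = 19·68 + 6 ≡ 6 (mod 68).

30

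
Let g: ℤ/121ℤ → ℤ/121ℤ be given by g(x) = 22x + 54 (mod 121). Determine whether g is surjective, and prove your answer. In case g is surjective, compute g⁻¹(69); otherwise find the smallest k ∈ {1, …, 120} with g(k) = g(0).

By definition, surjectivity means every element of the codomain has a preimage under g.
Since gcd(22, 121) = 11, we have 22x ≡ 0 (mod 11) for all x, so g(x) ≡ 10 (mod 11).
But 0 ≢ 10 (mod 11), so 0 ∈ ℤ/121ℤ has no preimage. So g is not surjective.
Since g is not surjective, we find the least positive k with g(k) = g(0): this means 22k ≡ 0 (mod 121), i.e. 121 ∣ 22k. Since gcd(22, 121) = 11, dividing through by 11 this holds exactly when 11 ∣ 2k, and as gcd(2, 11) = 1, exactly when 11 ∣ k.
The smallest positive such k is 11.

11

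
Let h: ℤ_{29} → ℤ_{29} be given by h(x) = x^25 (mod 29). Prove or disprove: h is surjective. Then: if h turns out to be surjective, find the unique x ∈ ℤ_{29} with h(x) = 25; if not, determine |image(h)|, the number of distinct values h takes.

16

Since 29 is prime, the nonzero elements of ℤ_{29} form a cyclic group of order 28.
As gcd(25, 28) = 1, raising to the 25th power is a bijection on this group: if x_1^25 ≡ x_2^25 then (x_1x_2^{−1})^25 = 1, and the only element of order dividing gcd(25, 28) = 1 is 1, so x_1 = x_2.
With h(0) = 0 this makes h injective on all of ℤ_{29}, hence bijective (finite equal-size domain and codomain). In particular h is surjective.
Since h is surjective, we find the preimage of 25. The inverse of x ↦ x^25 on (ℤ_{29})^× is x ↦ x^9, because 25·9 = 225 = 8·28 + 1 ≡ 1 (mod 28) and x^{28} = 1 for x ≠ 0 (Fermat). So h⁻¹(25) = 25^9 mod 29.
Repeated squaring mod 29: 25^1 ≡ 25, 25^2 ≡ 25² = 625 ≡ 16, 25^4 ≡ 16² = 256 ≡ 24, 25^8 ≡ 24² = 576 ≡ 25. Since 9 = 8 + 1, 25^9 ≡ 25·25: 25·25 = 625 ≡ 16. So 25^9 ≡ 16 (mod 29).
Hence h⁻¹(25) = 16.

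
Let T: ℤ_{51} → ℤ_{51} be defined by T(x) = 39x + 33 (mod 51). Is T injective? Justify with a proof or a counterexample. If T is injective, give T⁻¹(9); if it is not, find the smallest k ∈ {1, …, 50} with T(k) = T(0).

17

We have gcd(39, 51) = 3 > 1. Taking a = 0 and b = 17: T(0) = 33 and T(17) = 39·17 + 33 = 696 ≡ 33 (mod 51).
So T(0) = T(17) while 0 ≠ 17, so T is not injective.
Since T is not injective, we find the least positive k with T(k) = T(0): this means 39k ≡ 0 (mod 51), i.e. 51 ∣ 39k. Since gcd(39, 51) = 3, dividing through by 3 this holds exactly when 17 ∣ 13k, and as gcd(13, 17) = 1, exactly when 17 ∣ k.
The smallest positive such k is 17.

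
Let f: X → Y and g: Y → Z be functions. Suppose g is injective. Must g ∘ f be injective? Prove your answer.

No. Take X = {1, 2}, Y = Z = {1, 2, 3}, f(1) = f(2) = 1, and g = identity (injective).
Then (g ∘ f)(1) = (g ∘ f)(2) = 1 with 1 ≠ 2, so g ∘ f is not injective.

not injective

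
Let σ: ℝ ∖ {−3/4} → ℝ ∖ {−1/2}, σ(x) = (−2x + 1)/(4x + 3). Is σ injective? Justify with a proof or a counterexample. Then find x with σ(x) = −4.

Suppose σ(u) = σ(v). Cross-multiplying: (−2u + 1)(4v + 3) = (−2v + 1)(4u + 3).
Expanding both sides and cancelling the symmetric terms leaves −10·(u − v) = 0. Since −10 ≠ 0, u = v. Hence σ is injective.
Solving σ(x) = −4: cross-multiplying gives −2x + 1 = −4(4x + 3), which rearranges to 14x = −13, so x = −13/14.

-13/14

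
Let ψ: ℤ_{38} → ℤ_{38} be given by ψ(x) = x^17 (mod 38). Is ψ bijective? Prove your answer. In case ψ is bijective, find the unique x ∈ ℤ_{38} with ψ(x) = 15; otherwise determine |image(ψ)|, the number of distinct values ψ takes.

Computing x^17 mod 38 for each x (by repeated squaring, reducing mod 38 at every step), the values ψ(0), ψ(1), …, ψ(37) are: 0, 1, 10, 13, 24, 23, 16, 11, 12, 17, 2, 7, 8, 3, 34, 33, 6, 9, 18, 19, 20, 29, 32, 5, 4, 35, 30, 31, 36, 21, 26, 27, 22, 15, 14, 25, 28, 37.
Every element of ℤ_{38} appears exactly once in this list, so ψ is a bijection, and in particular bijective.
Since ψ is bijective, we read off the preimage of 15 from the same table: ψ(33) = 15, so ψ⁻¹(15) = 33.

33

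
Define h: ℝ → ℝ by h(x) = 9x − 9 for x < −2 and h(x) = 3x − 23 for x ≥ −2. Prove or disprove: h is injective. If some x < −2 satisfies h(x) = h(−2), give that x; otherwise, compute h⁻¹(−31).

Both pieces are strictly increasing (slopes 9 and 3), so each is injective on its own interval.
The left piece maps (−∞, −2) onto (−∞, −27); the right piece maps [−2, ∞) onto [−29, ∞).
These images overlap. In particular h(−2) = −29 (right piece), and solving 9x − 9 = −29 on the left piece gives x = −20/9 < −2.
So h(−20/9) = h(−2) with −20/9 ≠ −2, and h is not injective. This x = −20/9 is the requested value below −2.

-20/9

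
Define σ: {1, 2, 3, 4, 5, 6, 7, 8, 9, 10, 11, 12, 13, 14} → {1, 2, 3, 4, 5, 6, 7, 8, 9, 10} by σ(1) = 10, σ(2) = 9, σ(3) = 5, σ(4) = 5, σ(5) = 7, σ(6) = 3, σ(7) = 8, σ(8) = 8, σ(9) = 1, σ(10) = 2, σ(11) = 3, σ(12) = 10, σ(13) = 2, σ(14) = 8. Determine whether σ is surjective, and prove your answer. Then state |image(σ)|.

8

No element maps to 4, so σ is not surjective.
The image of σ is {1, 2, 3, 5, 7, 8, 9, 10}, which has 8 elements.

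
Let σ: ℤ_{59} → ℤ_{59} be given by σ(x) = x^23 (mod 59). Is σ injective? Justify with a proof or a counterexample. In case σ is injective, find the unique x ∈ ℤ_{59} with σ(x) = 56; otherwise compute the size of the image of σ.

42

Since 59 is prime, the nonzero elements of ℤ_{59} form a cyclic group of order 58.
As gcd(23, 58) = 1, raising to the 23rd power is a bijection on this group: if u^23 ≡ v^23 then (uv^{−1})^23 = 1, and the only element of order dividing gcd(23, 58) = 1 is 1, so u = v.
With σ(0) = 0 this makes σ injective on all of ℤ_{59}, hence bijective (finite equal-size domain and codomain). In particular σ is injective.
Since σ is injective, we find the preimage of 56. The inverse of x ↦ x^23 on (ℤ_{59})^× is x ↦ x^53, because 23·53 = 1219 = 21·58 + 1 ≡ 1 (mod 58) and x^{58} = 1 for x ≠ 0 (Fermat). So σ⁻¹(56) = 56^53 mod 59.
Repeated squaring mod 59: 56^1 ≡ 56, 56^2 ≡ 56² = 3136 ≡ 9, 56^4 ≡ 9² = 81 ≡ 22, 56^8 ≡ 22² = 484 ≡ 12, 56^16 ≡ 12² = 144 ≡ 26, 56^32 ≡ 26² = 676 ≡ 27. Since 53 = 32 + 16 + 4 + 1, 56^53 ≡ 27·26·22·56: 27·26 = 702 ≡ 53, then 53·22 = 1166 ≡ 45, then 45·56 = 2520 ≡ 42. So 56^53 ≡ 42 (mod 59).
Hence σ⁻¹(56) = 42.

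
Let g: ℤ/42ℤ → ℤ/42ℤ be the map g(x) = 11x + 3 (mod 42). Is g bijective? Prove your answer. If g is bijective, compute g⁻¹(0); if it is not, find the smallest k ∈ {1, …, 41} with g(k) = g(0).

15

Suppose g(s) = g(t) in ℤ/42ℤ. Then 11s + 3 ≡ 11t + 3 (mod 42), hence 11(s − t) ≡ 0 (mod 42).
Since gcd(11, 42) = 1, 11 is invertible modulo 42, hence s − t ≡ 0 (mod 42), i.e. s = t.
We now compute 11⁻¹ mod 42 explicitly. Euclid's algorithm: 42 = 3·11 + 9, 11 = 1·9 + 2, 9 = 4·2 + 1; back-substituting gives 1 = 23·11 − 6·42, so 11⁻¹ ≡ 23 (mod 42).
For any y ∈ ℤ/42ℤ, x = 23(y − 3) mod 42 satisfies g(x) = 11·23(y − 3) + 3 ≡ y (since 11·23 ≡ 1 mod 42). So every y has a preimage.
Therefore g is bijective.
Since g is bijective, we find g⁻¹(0): we need 11x ≡ 0 − 3 ≡ 39 (mod 42). Using 11⁻¹ = 23: x ≡ 23·39 = 897 = 21·42 + 15, so x = 15.
Check: g(15) = 11·15 + 3 = 168 = 4·42 + 0 ≡ 0 (mod 42).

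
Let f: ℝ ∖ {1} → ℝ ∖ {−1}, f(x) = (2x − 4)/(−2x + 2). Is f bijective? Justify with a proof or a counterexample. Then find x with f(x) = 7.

9/8

Suppose f(u) = f(v). Cross-multiplying: (2u − 4)(−2v + 2) = (2v − 4)(−2u + 2).
Expanding both sides and cancelling the symmetric terms leaves −4·(u − v) = 0. Since −4 ≠ 0, u = v. Therefore f is injective.
For any y ≠ −1, solving y(−2x + 2) = 2x − 4 for x gives a well-defined x ≠ 1. So f is surjective.
So f is bijective.
Solving f(x) = 7: cross-multiplying gives 2x − 4 = 7(−2x + 2), which rearranges to 16x = 18, so x = 9/8.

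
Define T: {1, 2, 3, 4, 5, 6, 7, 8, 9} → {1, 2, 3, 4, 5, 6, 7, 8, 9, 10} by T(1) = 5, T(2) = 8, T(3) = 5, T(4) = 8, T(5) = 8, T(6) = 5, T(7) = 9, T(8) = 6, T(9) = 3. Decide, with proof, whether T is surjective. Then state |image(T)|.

5

No element maps to 1, so T is not surjective.
The image of T is {3, 5, 6, 8, 9}, which has 5 elements.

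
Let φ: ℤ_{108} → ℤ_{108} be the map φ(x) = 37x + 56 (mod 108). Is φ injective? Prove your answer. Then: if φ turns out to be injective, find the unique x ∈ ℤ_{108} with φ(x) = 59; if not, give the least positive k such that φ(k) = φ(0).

3

If φ(a) = φ(b), then 37a ≡ 37b (mod 108). Because gcd(37, 108) = 1, we may cancel 37 to get a ≡ b (mod 108).
Hence φ is injective.
We now compute 37⁻¹ mod 108 explicitly. Euclid's algorithm: 108 = 2·37 + 34, 37 = 1·34 + 3, 34 = 11·3 + 1; back-substituting gives 1 = 73·37 − 25·108, so 37⁻¹ ≡ 73 (mod 108).
Since φ is injective, we compute φ⁻¹(59): solve 37x + 56 ≡ 59 (mod 108), i.e. 37x ≡ 3 (mod 108).
Multiplying by 37⁻¹ = 73 gives x ≡ 73·3 = 219 = 2·108 + 3 ≡ 3 (mod 108).
Check: φ(3) = 37·3 + 56 = 167 = 1·108 + 59 ≡ 59 (mod 108).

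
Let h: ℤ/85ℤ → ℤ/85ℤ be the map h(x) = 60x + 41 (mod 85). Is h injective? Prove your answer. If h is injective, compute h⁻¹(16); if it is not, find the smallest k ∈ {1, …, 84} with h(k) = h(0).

We have gcd(60, 85) = 5 > 1. Taking s = 0 and t = 17: h(0) = 41 and h(17) = 60·17 + 41 = 1061 ≡ 41 (mod 85).
So h(0) = h(17) while 0 ≠ 17, thus h is not injective.
Since h is not injective, we find the least positive k with h(k) = h(0): this means 60k ≡ 0 (mod 85), i.e. 85 ∣ 60k. Since gcd(60, 85) = 5, dividing through by 5 this holds exactly when 17 ∣ 12k, and as gcd(12, 17) = 1, exactly when 17 ∣ k.
The smallest positive such k is 17.

17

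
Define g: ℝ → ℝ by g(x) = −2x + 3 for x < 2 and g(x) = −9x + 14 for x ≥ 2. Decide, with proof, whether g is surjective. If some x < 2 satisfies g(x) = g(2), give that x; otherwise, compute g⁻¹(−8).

22/9

Both pieces are strictly decreasing (slopes −2 and −9), so each is injective on its own interval.
The left piece maps (−∞, 2) onto (−1, ∞); the right piece maps [2, ∞) onto (−∞, −4].
The union (−1, ∞) ∪ (−∞, −4] omits the interval between −1 and −4; in particular −1 has no preimage. So g is not surjective.
Because the two images are disjoint, no x < 2 has g(x) = g(2), so we compute g⁻¹(−8): −8 lies in (−∞, −4], so solve −9x + 14 = −8: x = (−8 − 14)/(−9) = 22/9.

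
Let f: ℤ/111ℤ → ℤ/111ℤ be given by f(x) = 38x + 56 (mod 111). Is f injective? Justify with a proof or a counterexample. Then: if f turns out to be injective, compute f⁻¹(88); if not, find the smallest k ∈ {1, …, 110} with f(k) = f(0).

Suppose f(x_1) = f(x_2) in ℤ/111ℤ. Then 38x_1 + 56 ≡ 38x_2 + 56 (mod 111), therefore 38(x_1 − x_2) ≡ 0 (mod 111).
Since gcd(38, 111) = 1, 38 is invertible modulo 111, therefore x_1 − x_2 ≡ 0 (mod 111), i.e. x_1 = x_2.
So f is injective.
We now compute 38⁻¹ mod 111 explicitly. Euclid's algorithm: 111 = 2·38 + 35, 38 = 1·35 + 3, 35 = 11·3 + 2, 3 = 1·2 + 1; back-substituting gives 1 = 38·38 − 13·111, so 38⁻¹ ≡ 38 (mod 111).
Since f is injective, we find f⁻¹(88): we need 38x ≡ 88 − 56 ≡ 32 (mod 111). Using 38⁻¹ = 38: x ≡ 38·32 = 1216 = 10·111 + 106, so x = 106.
Check: f(106) = 38·106 + 56 = 4084 = 36·111 + 88 ≡ 88 (mod 111).

106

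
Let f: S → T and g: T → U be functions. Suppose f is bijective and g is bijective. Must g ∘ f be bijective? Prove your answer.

Injectivity: if g(f(u)) = g(f(v)) then f(u) = f(v) (g injective) so u = v (f injective).
Surjectivity: for c ∈ U pick b with g(b) = c, then a with f(a) = b; then (g ∘ f)(a) = c.
Therefore g ∘ f is bijective.

bijective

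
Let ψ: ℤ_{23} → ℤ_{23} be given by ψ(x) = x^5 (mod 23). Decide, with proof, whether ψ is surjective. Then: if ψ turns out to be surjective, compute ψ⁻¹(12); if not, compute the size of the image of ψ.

Since 23 is prime, the nonzero elements of ℤ_{23} form a cyclic group of order 22.
As gcd(5, 22) = 1, raising to the 5th power is a bijection on this group: if a^5 ≡ b^5 then (ab^{−1})^5 = 1, and the only element of order dividing gcd(5, 22) = 1 is 1, so a = b.
With ψ(0) = 0 this makes ψ injective on all of ℤ_{23}, hence bijective (finite equal-size domain and codomain). In particular ψ is surjective.
Since ψ is surjective, we find the preimage of 12. The inverse of x ↦ x^5 on (ℤ_{23})^× is x ↦ x^9, because 5·9 = 45 = 2·22 + 1 ≡ 1 (mod 22) and x^{22} = 1 for x ≠ 0 (Fermat). So ψ⁻¹(12) = 12^9 mod 23.
Repeated squaring mod 23: 12^1 ≡ 12, 12^2 ≡ 12² = 144 ≡ 6, 12^4 ≡ 6² = 36 ≡ 13, 12^8 ≡ 13² = 169 ≡ 8. Since 9 = 8 + 1, 12^9 ≡ 8·12: 8·12 = 96 ≡ 4. So 12^9 ≡ 4 (mod 23).
Hence ψ⁻¹(12) = 4.

4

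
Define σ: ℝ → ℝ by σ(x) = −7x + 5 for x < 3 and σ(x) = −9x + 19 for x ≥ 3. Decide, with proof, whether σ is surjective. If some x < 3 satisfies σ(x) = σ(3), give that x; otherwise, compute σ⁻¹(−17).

13/7

Both pieces are strictly decreasing (slopes −7 and −9), so each is injective on its own interval.
The left piece maps (−∞, 3) onto (−16, ∞); the right piece maps [3, ∞) onto (−∞, −8].
The union (−16, ∞) ∪ (−∞, −8] covers ℝ, so σ is surjective.
For the follow-up: the images overlap, so an x < 3 with σ(x) = σ(3) exists. σ(3) = −8; solving −7x + 5 = −8 for x < 3 gives x = (−8 − 5)/(−7) = 13/7.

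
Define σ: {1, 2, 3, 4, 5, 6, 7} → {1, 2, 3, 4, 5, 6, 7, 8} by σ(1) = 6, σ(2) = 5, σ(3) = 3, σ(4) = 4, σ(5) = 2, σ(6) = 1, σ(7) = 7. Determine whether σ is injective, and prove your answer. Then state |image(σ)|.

The values σ(1), …, σ(7) are 6, 5, 3, 4, 2, 1, 7 — all distinct.
So σ(s) = σ(t) only when s = t, and σ is injective.
The image of σ is {1, 2, 3, 4, 5, 6, 7}, which has 7 elements.

7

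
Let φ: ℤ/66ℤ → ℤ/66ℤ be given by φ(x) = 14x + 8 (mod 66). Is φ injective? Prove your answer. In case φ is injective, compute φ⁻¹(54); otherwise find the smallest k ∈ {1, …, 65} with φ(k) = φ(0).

33

Recall that φ is injective if φ(u) = φ(v) implies u = v.
We have gcd(14, 66) = 2 > 1. Taking u = 0 and v = 33: φ(0) = 8 and φ(33) = 14·33 + 8 = 470 ≡ 8 (mod 66).
So φ(0) = φ(33) while 0 ≠ 33, hence φ is not injective.
Since φ is not injective, we find the least positive k with φ(k) = φ(0): this means 14k ≡ 0 (mod 66), i.e. 66 ∣ 14k. Since gcd(14, 66) = 2, dividing through by 2 this holds exactly when 33 ∣ 7k, and as gcd(7, 33) = 1, exactly when 33 ∣ k.
The smallest positive such k is 33.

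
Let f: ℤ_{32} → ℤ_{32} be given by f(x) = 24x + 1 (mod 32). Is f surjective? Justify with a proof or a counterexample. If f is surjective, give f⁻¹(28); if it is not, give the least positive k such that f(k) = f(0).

Since gcd(24, 32) = 8, we have 24x ≡ 0 (mod 8) for all x, so f(x) ≡ 1 (mod 8).
But 0 ≢ 1 (mod 8), so 0 ∈ ℤ_{32} has no preimage. So f is not surjective.
Since f is not surjective, we find the least positive k with f(k) = f(0): this means 24k ≡ 0 (mod 32), i.e. 32 ∣ 24k. Since gcd(24, 32) = 8, dividing through by 8 this holds exactly when 4 ∣ 3k, and as gcd(3, 4) = 1, exactly when 4 ∣ k.
The smallest positive such k is 4.

4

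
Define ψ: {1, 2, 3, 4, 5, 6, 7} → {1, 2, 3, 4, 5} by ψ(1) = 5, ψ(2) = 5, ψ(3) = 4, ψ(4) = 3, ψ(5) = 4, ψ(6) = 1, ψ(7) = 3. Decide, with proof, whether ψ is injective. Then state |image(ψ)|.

4

ψ(1) = 5 = ψ(2) with 1 ≠ 2, so ψ is not injective.
The image of ψ is {1, 3, 4, 5}, which has 4 elements.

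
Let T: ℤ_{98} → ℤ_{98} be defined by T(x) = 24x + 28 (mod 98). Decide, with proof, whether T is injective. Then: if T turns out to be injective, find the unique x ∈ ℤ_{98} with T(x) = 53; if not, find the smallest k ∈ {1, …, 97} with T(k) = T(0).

49

We have gcd(24, 98) = 2 > 1. Taking a = 0 and b = 49: T(0) = 28 and T(49) = 24·49 + 28 = 1204 ≡ 28 (mod 98).
So T(0) = T(49) while 0 ≠ 49, therefore T is not injective.
Since T is not injective, we find the least positive k with T(k) = T(0): this means 24k ≡ 0 (mod 98), i.e. 98 ∣ 24k. Since gcd(24, 98) = 2, dividing through by 2 this holds exactly when 49 ∣ 12k, and as gcd(12, 49) = 1, exactly when 49 ∣ k.
The smallest positive such k is 49.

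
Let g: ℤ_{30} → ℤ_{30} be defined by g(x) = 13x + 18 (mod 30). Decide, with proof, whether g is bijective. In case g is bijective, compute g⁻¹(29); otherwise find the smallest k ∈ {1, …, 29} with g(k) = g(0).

By definition, g is injective if g(s) = g(t) implies s = t.
Suppose g(s) = g(t) in ℤ_{30}. Then 13s + 18 ≡ 13t + 18 (mod 30), thus 13(s − t) ≡ 0 (mod 30).
Since gcd(13, 30) = 1, 13 is invertible modulo 30, hence s − t ≡ 0 (mod 30), i.e. s = t.
We now compute 13⁻¹ mod 30 explicitly. Euclid's algorithm: 30 = 2·13 + 4, 13 = 3·4 + 1; back-substituting gives 1 = 7·13 − 3·30, so 13⁻¹ ≡ 7 (mod 30).
For any y ∈ ℤ_{30}, x = 7(y − 18) mod 30 satisfies g(x) = 13·7(y − 18) + 18 ≡ y (since 13·7 ≡ 1 mod 30). So every y has a preimage.
So g is bijective.
Since g is bijective, we find g⁻¹(29): we need 13x ≡ 29 − 18 ≡ 11 (mod 30). Using 13⁻¹ = 7: x ≡ 7·11 = 77 = 2·30 + 17, so x = 17.
Check: g(17) = 13·17 + 18 = 239 = 7·30 + 29 ≡ 29 (mod 30).

17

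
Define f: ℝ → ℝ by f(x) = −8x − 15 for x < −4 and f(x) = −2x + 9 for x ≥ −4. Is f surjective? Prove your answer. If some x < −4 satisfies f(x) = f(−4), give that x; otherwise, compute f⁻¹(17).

-4

Both pieces are strictly decreasing (slopes −8 and −2), so each is injective on its own interval.
The left piece maps (−∞, −4) onto (17, ∞); the right piece maps [−4, ∞) onto (−∞, 17].
These images together cover ℝ, so f is surjective.
Because the two images are disjoint, no x < −4 has f(x) = f(−4), so we compute f⁻¹(17): 17 lies in (−∞, 17], so solve −2x + 9 = 17: x = (17 − 9)/(−2) = −4.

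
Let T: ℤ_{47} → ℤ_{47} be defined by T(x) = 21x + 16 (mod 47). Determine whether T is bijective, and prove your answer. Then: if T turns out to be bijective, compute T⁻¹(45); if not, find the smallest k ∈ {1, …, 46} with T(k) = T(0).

Recall: T is injective when T(s) = T(t) forces s = t.
If T(s) = T(t), then 21s ≡ 21t (mod 47). Because gcd(21, 47) = 1, we may cancel 21 to get s ≡ t (mod 47).
We now compute 21⁻¹ mod 47 explicitly. Euclid's algorithm: 47 = 2·21 + 5, 21 = 4·5 + 1; back-substituting gives 1 = 9·21 − 4·47, so 21⁻¹ ≡ 9 (mod 47).
Then y ↦ 9(y − 16) is a two-sided inverse to T, so every y ∈ ℤ_{47} has a preimage.
Therefore T is bijective.
Since T is bijective, we compute T⁻¹(45): solve 21x + 16 ≡ 45 (mod 47), i.e. 21x ≡ 29 (mod 47).
Multiplying by 21⁻¹ = 9 gives x ≡ 9·29 = 261 = 5·47 + 26 ≡ 26 (mod 47).
Check: T(26) = 21·26 + 16 = 562 = 11·47 + 45 ≡ 45 (mod 47).

26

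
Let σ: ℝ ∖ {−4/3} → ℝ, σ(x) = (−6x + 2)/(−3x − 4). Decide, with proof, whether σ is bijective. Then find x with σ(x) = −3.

If σ(x) = 2, cross-multiplying gives −3(−6x + 2) = −6(−3x − 4), which simplifies to −6 = 24 — false.  So 2 has no preimage and σ is not surjective.
So σ is not bijective.
Solving σ(x) = −3: cross-multiplying gives −6x + 2 = −3(−3x − 4), which rearranges to −15x = 10, so x = −2/3.

-2/3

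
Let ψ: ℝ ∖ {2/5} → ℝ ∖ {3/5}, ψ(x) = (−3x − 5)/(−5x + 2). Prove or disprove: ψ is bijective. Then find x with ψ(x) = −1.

Suppose ψ(a) = ψ(b). Cross-multiplying: (−3a − 5)(−5b + 2) = (−3b − 5)(−5a + 2).
Expanding both sides and cancelling the symmetric terms leaves −31·(a − b) = 0. Since −31 ≠ 0, a = b. Thus ψ is injective.
For any y ≠ 3/5, solving y(−5x + 2) = −3x − 5 for x gives a well-defined x ≠ 2/5. So ψ is surjective.
Therefore ψ is bijective.
Solving ψ(x) = −1: cross-multiplying gives −3x − 5 = −1(−5x + 2), which rearranges to −8x = 3, so x = −3/8.

-3/8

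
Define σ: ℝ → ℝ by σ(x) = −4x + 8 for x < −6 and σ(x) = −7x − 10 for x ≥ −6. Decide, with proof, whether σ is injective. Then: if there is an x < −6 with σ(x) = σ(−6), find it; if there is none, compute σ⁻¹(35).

Both pieces are strictly decreasing (slopes −4 and −7), so each is injective on its own interval.
The left piece maps (−∞, −6) onto (32, ∞); the right piece maps [−6, ∞) onto (−∞, 32].
These images are disjoint, so no value is attained by both pieces. Thus σ is injective.
Because the two images are disjoint, no x < −6 has σ(x) = σ(−6), so we compute σ⁻¹(35): 35 lies in (32, ∞), so solve −4x + 8 = 35: x = (35 − 8)/(−4) = −27/4.

-27/4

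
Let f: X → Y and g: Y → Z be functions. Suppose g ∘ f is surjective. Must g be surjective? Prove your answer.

Let c ∈ Z. Since g ∘ f is surjective, some a ∈ X has g(f(a)) = c. Then b = f(a) ∈ Y satisfies g(b) = c. So g is surjective.

surjective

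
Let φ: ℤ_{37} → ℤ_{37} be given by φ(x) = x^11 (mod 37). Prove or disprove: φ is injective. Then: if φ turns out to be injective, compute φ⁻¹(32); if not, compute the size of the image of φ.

Since 37 is prime, the nonzero elements of ℤ_{37} form a cyclic group of order 36.
As gcd(11, 36) = 1, raising to the 11th power is a bijection on this group: if s^11 ≡ t^11 then (st^{−1})^11 = 1, and the only element of order dividing gcd(11, 36) = 1 is 1, so s = t.
With φ(0) = 0 this makes φ injective on all of ℤ_{37}, hence bijective (finite equal-size domain and codomain). In particular φ is injective.
Since φ is injective, we find the preimage of 32. The inverse of x ↦ x^11 on (ℤ_{37})^× is x ↦ x^23, because 11·23 = 253 = 7·36 + 1 ≡ 1 (mod 36) and x^{36} = 1 for x ≠ 0 (Fermat). So φ⁻¹(32) = 32^23 mod 37.
Repeated squaring mod 37: 32^1 ≡ 32, 32^2 ≡ 32² = 1024 ≡ 25, 32^4 ≡ 25² = 625 ≡ 33, 32^8 ≡ 33² = 1089 ≡ 16, 32^16 ≡ 16² = 256 ≡ 34. Since 23 = 16 + 4 + 2 + 1, 32^23 ≡ 34·33·25·32: 34·33 = 1122 ≡ 12, then 12·25 = 300 ≡ 4, then 4·32 = 128 ≡ 17. So 32^23 ≡ 17 (mod 37).
Hence φ⁻¹(32) = 17.

17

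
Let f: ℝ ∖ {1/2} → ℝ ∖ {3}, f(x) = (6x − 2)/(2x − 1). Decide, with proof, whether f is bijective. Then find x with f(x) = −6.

Suppose f(a) = f(b). Cross-multiplying: (6a − 2)(2b − 1) = (6b − 2)(2a − 1).
Expanding both sides and cancelling the symmetric terms leaves −2·(a − b) = 0. Since −2 ≠ 0, a = b. Hence f is injective.
For any y ≠ 3, solving y(2x − 1) = 6x − 2 for x gives a well-defined x ≠ 1/2. So f is surjective.
Therefore f is bijective.
Solving f(x) = −6: cross-multiplying gives 6x − 2 = −6(2x − 1), which rearranges to 18x = 8, so x = 4/9.

4/9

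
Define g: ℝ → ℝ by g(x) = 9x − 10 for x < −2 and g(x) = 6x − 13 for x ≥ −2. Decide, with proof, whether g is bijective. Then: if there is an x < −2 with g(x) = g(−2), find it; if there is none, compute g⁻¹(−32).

Both pieces are strictly increasing (slopes 9 and 6), so each is injective on its own interval.
The left piece maps (−∞, −2) onto (−∞, −28); the right piece maps [−2, ∞) onto [−25, ∞).
The images leave a gap (−28 has no preimage), so g is not surjective, hence not bijective.
Because the two images are disjoint, no x < −2 has g(x) = g(−2), so we compute g⁻¹(−32): −32 lies in (−∞, −28), so solve 9x − 10 = −32: x = (−32 + 10)/9 = −22/9.

-22/9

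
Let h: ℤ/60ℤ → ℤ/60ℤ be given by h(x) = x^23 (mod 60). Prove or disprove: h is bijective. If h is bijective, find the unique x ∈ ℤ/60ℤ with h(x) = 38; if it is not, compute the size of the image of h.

45

h(0) = 0^23 = 0.
h(30): Repeated squaring mod 60: 30^1 ≡ 30, 30^2 ≡ 30² = 900 ≡ 0, 30^4 ≡ 0² = 0, 30^8 ≡ 0² = 0, 30^16 ≡ 0² = 0. Since 23 = 16 + 4 + 2 + 1, 30^23 ≡ 0·0·0·30: 0·0 = 0, then 0·0 = 0, then 0·30 = 0. So 30^23 ≡ 0 (mod 60).
So h(0) = h(30) = 0 while 0 ≠ 30, therefore h is not injective, hence not bijective.
Since h is not bijective, we determine |image(h)|. Computing x^23 mod 60 for each x (by repeated squaring, reducing mod 60 at every step), the values h(0), h(1), …, h(59) are: 0, 1, 8, 27, 4, 5, 36, 43, 32, 9, 40, 11, 48, 37, 44, 15, 16, 53, 12, 19, 20, 21, 28, 47, 24, 25, 56, 3, 52, 29, 0, 31, 8, 57, 4, 35, 36, 13, 32, 39, 40, 41, 48, 7, 44, 45, 16, 23, 12, 49, 20, 51, 28, 17, 24, 55, 56, 33, 52, 59.
The distinct values are {0, 1, 3, 4, 5, 7, 8, 9, 11, 12, 13, 15, 16, 17, 19, 20, 21, 23, 24, 25, 27, 28, 29, 31, 32, 33, 35, 36, 37, 39, 40, 41, 43, 44, 45, 47, 48, 49, 51, 52, 53, 55, 56, 57, 59}; there are 45 of them.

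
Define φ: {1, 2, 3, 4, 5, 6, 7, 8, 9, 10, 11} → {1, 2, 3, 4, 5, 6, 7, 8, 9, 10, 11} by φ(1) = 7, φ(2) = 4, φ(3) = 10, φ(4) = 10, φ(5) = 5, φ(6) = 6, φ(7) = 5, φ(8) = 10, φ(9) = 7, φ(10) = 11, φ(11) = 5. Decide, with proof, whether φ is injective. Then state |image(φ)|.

6

φ(3) = 10 = φ(4) with 3 ≠ 4, so φ is not injective.
The image of φ is {4, 5, 6, 7, 10, 11}, which has 6 elements.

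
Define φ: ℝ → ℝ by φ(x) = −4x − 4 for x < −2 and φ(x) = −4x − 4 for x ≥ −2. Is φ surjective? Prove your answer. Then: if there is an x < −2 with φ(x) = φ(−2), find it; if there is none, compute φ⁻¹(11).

-15/4

Both pieces are strictly decreasing (slopes −4 and −4), so each is injective on its own interval.
The left piece maps (−∞, −2) onto (4, ∞); the right piece maps [−2, ∞) onto (−∞, 4].
These images together cover ℝ, so φ is surjective.
Because the two images are disjoint, no x < −2 has φ(x) = φ(−2), so we compute φ⁻¹(11): 11 lies in (4, ∞), so solve −4x − 4 = 11: x = (11 + 4)/(−4) = −15/4.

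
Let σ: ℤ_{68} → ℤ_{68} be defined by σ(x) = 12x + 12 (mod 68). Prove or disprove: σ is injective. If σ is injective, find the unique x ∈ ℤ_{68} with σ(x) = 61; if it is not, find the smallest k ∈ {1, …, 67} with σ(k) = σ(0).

By definition, injectivity means: for all a, b in the domain, σ(a) = σ(b) implies a = b.
We have gcd(12, 68) = 4 > 1. Taking a = 0 and b = 17: σ(0) = 12 and σ(17) = 12·17 + 12 = 216 ≡ 12 (mod 68).
So σ(0) = σ(17) while 0 ≠ 17, therefore σ is not injective.
Since σ is not injective, we find the least positive k with σ(k) = σ(0): this means 12k ≡ 0 (mod 68), i.e. 68 ∣ 12k. Since gcd(12, 68) = 4, dividing through by 4 this holds exactly when 17 ∣ 3k, and as gcd(3, 17) = 1, exactly when 17 ∣ k.
The smallest positive such k is 17.

17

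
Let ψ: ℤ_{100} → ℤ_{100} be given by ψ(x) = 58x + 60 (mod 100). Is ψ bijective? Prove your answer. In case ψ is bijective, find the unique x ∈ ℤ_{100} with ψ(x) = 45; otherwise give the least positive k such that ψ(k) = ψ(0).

We have gcd(58, 100) = 2 > 1. Taking s = 0 and t = 50: ψ(0) = 60 and ψ(50) = 58·50 + 60 = 2960 ≡ 60 (mod 100).
So ψ(0) = ψ(50) while 0 ≠ 50, therefore ψ is not injective, hence not bijective.
Since ψ is not bijective, we find the least positive k with ψ(k) = ψ(0): this means 58k ≡ 0 (mod 100), i.e. 100 ∣ 58k. Since gcd(58, 100) = 2, dividing through by 2 this holds exactly when 50 ∣ 29k, and as gcd(29, 50) = 1, exactly when 50 ∣ k.
The smallest positive such k is 50.

50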